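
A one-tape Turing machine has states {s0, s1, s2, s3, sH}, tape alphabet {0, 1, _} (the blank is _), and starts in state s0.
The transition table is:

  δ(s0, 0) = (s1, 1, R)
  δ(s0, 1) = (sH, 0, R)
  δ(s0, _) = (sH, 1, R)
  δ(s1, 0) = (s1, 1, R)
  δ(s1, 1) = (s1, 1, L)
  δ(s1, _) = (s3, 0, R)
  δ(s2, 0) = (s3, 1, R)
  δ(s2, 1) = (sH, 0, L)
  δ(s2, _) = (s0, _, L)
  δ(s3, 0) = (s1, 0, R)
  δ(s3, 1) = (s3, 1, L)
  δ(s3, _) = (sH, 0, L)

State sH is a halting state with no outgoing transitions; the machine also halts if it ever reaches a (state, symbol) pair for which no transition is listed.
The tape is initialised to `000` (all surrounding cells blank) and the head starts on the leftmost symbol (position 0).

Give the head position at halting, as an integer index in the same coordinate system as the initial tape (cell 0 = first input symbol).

3

state=s0 head=0 tape=[0]00__   (s0,0)→(s1,1,R)
state=s1 head=1 tape=1[0]0__   (s1,0)→(s1,1,R)
state=s1 head=2 tape=11[0]__   (s1,0)→(s1,1,R)
state=s1 head=3 tape=111[_]_   (s1,_)→(s3,0,R)
state=s3 head=4 tape=1110[_]   (s3,_)→(sH,0,L)
state=sH head=3 tape=111[0]0
At halt the head is at cell 3.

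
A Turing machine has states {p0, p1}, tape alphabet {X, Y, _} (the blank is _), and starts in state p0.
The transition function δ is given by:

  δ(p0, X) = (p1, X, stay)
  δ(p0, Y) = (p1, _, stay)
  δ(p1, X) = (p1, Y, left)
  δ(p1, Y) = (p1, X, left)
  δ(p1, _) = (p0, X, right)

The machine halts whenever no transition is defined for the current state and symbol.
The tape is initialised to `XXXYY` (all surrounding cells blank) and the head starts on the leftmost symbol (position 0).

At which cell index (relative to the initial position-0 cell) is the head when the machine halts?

p0 | ___[X]XXYY_   read X → write X, move stay, go to p1
p1 | ___[X]XXYY_   read X → write Y, move left, go to p1
p1 | __[_]YXXYY_   read _ → write X, move right, go to p0
p0 | __X[Y]XXYY_   read Y → write _, move stay, go to p1
p1 | __X[_]XXYY_   read _ → write X, move right, go to p0
p0 | __XX[X]XYY_   read X → write X, move stay, go to p1
p1 | __XX[X]XYY_   read X → write Y, move left, go to p1
p1 | __X[X]YXYY_   read X → write Y, move left, go to p1
p1 | __[X]YYXYY_   read X → write Y, move left, go to p1
p1 | _[_]YYYXYY_   read _ → write X, move right, go to p0
p0 | _X[Y]YYXYY_   read Y → write _, move stay, go to p1
p1 | _X[_]YYXYY_   read _ → write X, move right, go to p0
p0 | _XX[Y]YXYY_   read Y → write _, move stay, go to p1
p1 | _XX[_]YXYY_   read _ → write X, move right, go to p0
p0 | _XXX[Y]XYY_   read Y → write _, move stay, go to p1
p1 | _XXX[_]XYY_   read _ → write X, move right, go to p0
p0 | _XXXX[X]YY_   read X → write X, move stay, go to p1
p1 | _XXXX[X]YY_   read X → write Y, move left, go to p1
p1 | _XXX[X]YYY_   read X → write Y, move left, go to p1
p1 | _XX[X]YYYY_   read X → write Y, move left, go to p1
p1 | _X[X]YYYYY_   read X → write Y, move left, go to p1
p1 | _[X]YYYYYY_   read X → write Y, move left, go to p1
p1 | [_]YYYYYYY_   read _ → write X, move right, go to p0
p0 | X[Y]YYYYYY_   read Y → write _, move stay, go to p1
p1 | X[_]YYYYYY_   read _ → write X, move right, go to p0
p0 | XX[Y]YYYYY_   read Y → write _, move stay, go to p1
p1 | XX[_]YYYYY_   read _ → write X, move right, go to p0
p0 | XXX[Y]YYYY_   read Y → write _, move stay, go to p1
p1 | XXX[_]YYYY_   read _ → write X, move right, go to p0
p0 | XXXX[Y]YYY_   read Y → write _, move stay, go to p1
p1 | XXXX[_]YYY_   read _ → write X, move right, go to p0
p0 | XXXXX[Y]YY_   read Y → write _, move stay, go to p1
p1 | XXXXX[_]YY_   read _ → write X, move right, go to p0
p0 | XXXXXX[Y]Y_   read Y → write _, move stay, go to p1
p1 | XXXXXX[_]Y_   read _ → write X, move right, go to p0
p0 | XXXXXXX[Y]_   read Y → write _, move stay, go to p1
p1 | XXXXXXX[_]_   read _ → write X, move right, go to p0
p0 | XXXXXXXX[_]
At halt the head is at cell 5.

5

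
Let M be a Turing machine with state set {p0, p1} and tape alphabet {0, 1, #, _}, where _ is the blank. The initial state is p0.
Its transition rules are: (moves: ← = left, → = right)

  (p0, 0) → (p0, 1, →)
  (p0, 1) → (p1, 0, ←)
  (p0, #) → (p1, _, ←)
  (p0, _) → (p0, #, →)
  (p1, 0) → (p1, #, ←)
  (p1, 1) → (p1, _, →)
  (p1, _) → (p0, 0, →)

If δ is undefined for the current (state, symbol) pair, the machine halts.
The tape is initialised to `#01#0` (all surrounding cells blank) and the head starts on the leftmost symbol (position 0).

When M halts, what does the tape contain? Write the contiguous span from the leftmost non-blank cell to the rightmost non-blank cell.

p0 | _[#]01#0   read # → write _, move ←, go to p1
p1 | [_]_01#0   read _ → write 0, move →, go to p0
p0 | 0[_]01#0   read _ → write #, move →, go to p0
p0 | 0#[0]1#0   read 0 → write 1, move →, go to p0
p0 | 0#1[1]#0   read 1 → write 0, move ←, go to p1
p1 | 0#[1]0#0   read 1 → write _, move →, go to p1
p1 | 0#_[0]#0   read 0 → write #, move ←, go to p1
p1 | 0#[_]##0   read _ → write 0, move →, go to p0
p0 | 0#0[#]#0   read # → write _, move ←, go to p1
p1 | 0#[0]_#0   read 0 → write #, move ←, go to p1
p1 | 0[#]#_#0
The non-blank tape span at halt is 0##_#0.

0##_#0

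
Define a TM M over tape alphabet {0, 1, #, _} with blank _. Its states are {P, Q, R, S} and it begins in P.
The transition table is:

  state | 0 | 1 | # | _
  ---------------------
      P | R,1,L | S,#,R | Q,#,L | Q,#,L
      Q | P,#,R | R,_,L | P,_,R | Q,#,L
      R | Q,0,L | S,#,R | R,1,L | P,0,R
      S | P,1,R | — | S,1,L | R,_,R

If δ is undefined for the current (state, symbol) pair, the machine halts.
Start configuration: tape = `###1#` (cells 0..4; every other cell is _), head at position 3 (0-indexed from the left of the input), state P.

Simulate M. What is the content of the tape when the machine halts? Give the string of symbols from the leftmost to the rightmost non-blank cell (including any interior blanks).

#1111

P | _###[1]#   read 1 → write #, move R, go to S
S | _####[#]   read # → write 1, move L, go to S
S | _###[#]1   read # → write 1, move L, go to S
S | _##[#]11   read # → write 1, move L, go to S
S | _#[#]111   read # → write 1, move L, go to S
S | _[#]1111   read # → write 1, move L, go to S
S | [_]11111   read _ → write _, move R, go to R
R | _[1]1111   read 1 → write #, move R, go to S
S | _#[1]111
The non-blank tape span at halt is #1111.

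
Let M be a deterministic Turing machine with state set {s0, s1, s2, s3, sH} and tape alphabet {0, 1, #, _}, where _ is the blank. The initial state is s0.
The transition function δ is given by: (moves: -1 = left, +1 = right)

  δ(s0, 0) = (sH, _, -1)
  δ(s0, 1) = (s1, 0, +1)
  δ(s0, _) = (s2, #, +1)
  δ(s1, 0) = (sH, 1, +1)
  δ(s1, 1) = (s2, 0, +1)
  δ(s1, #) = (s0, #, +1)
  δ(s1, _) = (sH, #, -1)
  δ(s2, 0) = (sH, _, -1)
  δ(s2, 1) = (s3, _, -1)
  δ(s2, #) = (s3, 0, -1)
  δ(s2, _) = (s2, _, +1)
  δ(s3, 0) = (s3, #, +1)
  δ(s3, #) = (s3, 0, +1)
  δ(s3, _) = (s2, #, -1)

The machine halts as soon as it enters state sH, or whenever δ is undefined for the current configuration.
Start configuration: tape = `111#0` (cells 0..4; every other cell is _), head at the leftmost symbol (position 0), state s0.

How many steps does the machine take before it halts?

18

s0 | [1]11#0__   read 1 → write 0, move +1, go to s1
s1 | 0[1]1#0__   read 1 → write 0, move +1, go to s2
s2 | 00[1]#0__   read 1 → write _, move -1, go to s3
s3 | 0[0]_#0__   read 0 → write #, move +1, go to s3
s3 | 0#[_]#0__   read _ → write #, move -1, go to s2
s2 | 0[#]##0__   read # → write 0, move -1, go to s3
s3 | [0]0##0__   read 0 → write #, move +1, go to s3
s3 | #[0]##0__   read 0 → write #, move +1, go to s3
s3 | ##[#]#0__   read # → write 0, move +1, go to s3
s3 | ##0[#]0__   read # → write 0, move +1, go to s3
s3 | ##00[0]__   read 0 → write #, move +1, go to s3
s3 | ##00#[_]_   read _ → write #, move -1, go to s2
s2 | ##00[#]#_   read # → write 0, move -1, go to s3
s3 | ##0[0]0#_   read 0 → write #, move +1, go to s3
s3 | ##0#[0]#_   read 0 → write #, move +1, go to s3
s3 | ##0##[#]_   read # → write 0, move +1, go to s3
s3 | ##0##0[_]   read _ → write #, move -1, go to s2
s2 | ##0##[0]#   read 0 → write _, move -1, go to sH
sH | ##0#[#]_#
M halts after 18 transitions.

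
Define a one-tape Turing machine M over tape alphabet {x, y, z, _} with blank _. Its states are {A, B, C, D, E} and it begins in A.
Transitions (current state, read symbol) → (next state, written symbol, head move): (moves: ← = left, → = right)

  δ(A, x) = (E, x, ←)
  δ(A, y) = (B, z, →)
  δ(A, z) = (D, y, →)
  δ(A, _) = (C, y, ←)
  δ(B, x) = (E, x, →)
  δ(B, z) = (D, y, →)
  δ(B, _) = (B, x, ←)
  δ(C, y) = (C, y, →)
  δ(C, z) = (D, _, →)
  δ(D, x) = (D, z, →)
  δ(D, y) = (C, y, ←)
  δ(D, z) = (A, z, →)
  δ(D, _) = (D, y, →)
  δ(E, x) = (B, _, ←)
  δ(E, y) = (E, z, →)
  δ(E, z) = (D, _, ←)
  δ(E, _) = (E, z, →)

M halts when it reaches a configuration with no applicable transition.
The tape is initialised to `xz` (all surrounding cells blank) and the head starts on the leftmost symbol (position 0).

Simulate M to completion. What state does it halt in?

C

state=A head=0 tape=_[x]z_   (A,x)→(E,x,←)
state=E head=-1 tape=[_]xz_   (E,_)→(E,z,→)
state=E head=0 tape=z[x]z_   (E,x)→(B,_,←)
state=B head=-1 tape=[z]_z_   (B,z)→(D,y,→)
state=D head=0 tape=y[_]z_   (D,_)→(D,y,→)
state=D head=1 tape=yy[z]_   (D,z)→(A,z,→)
state=A head=2 tape=yyz[_]   (A,_)→(C,y,←)
state=C head=1 tape=yy[z]y   (C,z)→(D,_,→)
state=D head=2 tape=yy_[y]   (D,y)→(C,y,←)
state=C head=1 tape=yy[_]y
No transition is defined for (C, _); M halts in state C.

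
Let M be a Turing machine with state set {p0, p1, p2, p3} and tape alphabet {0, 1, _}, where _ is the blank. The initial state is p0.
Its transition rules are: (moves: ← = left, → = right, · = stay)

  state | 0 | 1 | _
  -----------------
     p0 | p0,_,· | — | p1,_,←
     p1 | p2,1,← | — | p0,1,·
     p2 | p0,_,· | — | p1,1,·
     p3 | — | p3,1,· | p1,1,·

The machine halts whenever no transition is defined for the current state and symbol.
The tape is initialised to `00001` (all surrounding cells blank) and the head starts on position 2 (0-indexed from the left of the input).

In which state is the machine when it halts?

p0

state=p0 head=2 tape=_00[0]01   (p0,0)→(p0,_,·)
state=p0 head=2 tape=_00[_]01   (p0,_)→(p1,_,←)
state=p1 head=1 tape=_0[0]_01   (p1,0)→(p2,1,←)
state=p2 head=0 tape=_[0]1_01   (p2,0)→(p0,_,·)
state=p0 head=0 tape=_[_]1_01   (p0,_)→(p1,_,←)
state=p1 head=-1 tape=[_]_1_01   (p1,_)→(p0,1,·)
state=p0 head=-1 tape=[1]_1_01
No transition is defined for (p0, 1); M halts in state p0.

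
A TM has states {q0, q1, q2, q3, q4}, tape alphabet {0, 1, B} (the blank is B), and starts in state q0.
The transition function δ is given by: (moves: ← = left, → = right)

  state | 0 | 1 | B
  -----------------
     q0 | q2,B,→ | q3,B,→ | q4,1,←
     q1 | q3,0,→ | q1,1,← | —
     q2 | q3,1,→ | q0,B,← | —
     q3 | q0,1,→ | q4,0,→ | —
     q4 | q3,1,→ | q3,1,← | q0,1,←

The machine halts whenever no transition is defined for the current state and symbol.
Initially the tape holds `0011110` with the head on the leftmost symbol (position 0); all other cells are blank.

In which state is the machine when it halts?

q3

state=q0 head=0 tape=[0]011110B   (q0,0)→(q2,B,→)
state=q2 head=1 tape=B[0]11110B   (q2,0)→(q3,1,→)
state=q3 head=2 tape=B1[1]1110B   (q3,1)→(q4,0,→)
state=q4 head=3 tape=B10[1]110B   (q4,1)→(q3,1,←)
state=q3 head=2 tape=B1[0]1110B   (q3,0)→(q0,1,→)
state=q0 head=3 tape=B11[1]110B   (q0,1)→(q3,B,→)
state=q3 head=4 tape=B11B[1]10B   (q3,1)→(q4,0,→)
state=q4 head=5 tape=B11B0[1]0B   (q4,1)→(q3,1,←)
state=q3 head=4 tape=B11B[0]10B   (q3,0)→(q0,1,→)
state=q0 head=5 tape=B11B1[1]0B   (q0,1)→(q3,B,→)
state=q3 head=6 tape=B11B1B[0]B   (q3,0)→(q0,1,→)
state=q0 head=7 tape=B11B1B1[B]   (q0,B)→(q4,1,←)
state=q4 head=6 tape=B11B1B[1]1   (q4,1)→(q3,1,←)
state=q3 head=5 tape=B11B1[B]11
No transition is defined for (q3, B); M halts in state q3.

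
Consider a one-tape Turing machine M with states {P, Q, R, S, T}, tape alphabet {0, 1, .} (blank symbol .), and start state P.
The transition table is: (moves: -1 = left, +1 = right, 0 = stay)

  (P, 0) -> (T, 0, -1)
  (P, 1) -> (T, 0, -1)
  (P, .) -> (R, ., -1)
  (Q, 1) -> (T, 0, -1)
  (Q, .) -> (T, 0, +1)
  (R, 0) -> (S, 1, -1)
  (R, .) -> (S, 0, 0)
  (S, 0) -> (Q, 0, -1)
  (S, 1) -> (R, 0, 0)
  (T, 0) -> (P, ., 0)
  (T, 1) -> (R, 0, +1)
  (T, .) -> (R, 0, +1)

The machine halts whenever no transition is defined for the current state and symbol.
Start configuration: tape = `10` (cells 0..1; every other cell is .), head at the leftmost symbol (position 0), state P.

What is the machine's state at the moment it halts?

S

state=P head=0 tape=...[1]0   (P,1)→(T,0,-1)
state=T head=-1 tape=..[.]00   (T,.)→(R,0,+1)
state=R head=0 tape=..0[0]0   (R,0)→(S,1,-1)
state=S head=-1 tape=..[0]10   (S,0)→(Q,0,-1)
state=Q head=-2 tape=.[.]010   (Q,.)→(T,0,+1)
state=T head=-1 tape=.0[0]10   (T,0)→(P,.,0)
state=P head=-1 tape=.0[.]10   (P,.)→(R,.,-1)
state=R head=-2 tape=.[0].10   (R,0)→(S,1,-1)
state=S head=-3 tape=[.]1.10
No transition is defined for (S, .); M halts in state S.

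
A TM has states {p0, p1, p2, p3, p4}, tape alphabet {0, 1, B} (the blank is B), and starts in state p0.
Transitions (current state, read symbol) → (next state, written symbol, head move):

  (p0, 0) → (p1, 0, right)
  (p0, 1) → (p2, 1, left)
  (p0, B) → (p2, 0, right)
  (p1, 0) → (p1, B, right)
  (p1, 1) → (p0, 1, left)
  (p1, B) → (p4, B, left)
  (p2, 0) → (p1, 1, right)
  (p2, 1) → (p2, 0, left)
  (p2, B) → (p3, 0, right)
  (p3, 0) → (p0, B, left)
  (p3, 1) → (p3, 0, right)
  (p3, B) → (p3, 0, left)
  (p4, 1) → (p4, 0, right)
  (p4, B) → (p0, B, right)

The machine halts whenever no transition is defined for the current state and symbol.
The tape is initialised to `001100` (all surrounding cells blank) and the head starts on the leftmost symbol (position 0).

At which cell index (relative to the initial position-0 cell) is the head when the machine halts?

p0 | [0]01100BBB   read 0 → write 0, move right, go to p1
p1 | 0[0]1100BBB   read 0 → write B, move right, go to p1
p1 | 0B[1]100BBB   read 1 → write 1, move left, go to p0
p0 | 0[B]1100BBB   read B → write 0, move right, go to p2
p2 | 00[1]100BBB   read 1 → write 0, move left, go to p2
p2 | 0[0]0100BBB   read 0 → write 1, move right, go to p1
p1 | 01[0]100BBB   read 0 → write B, move right, go to p1
p1 | 01B[1]00BBB   read 1 → write 1, move left, go to p0
p0 | 01[B]100BBB   read B → write 0, move right, go to p2
p2 | 010[1]00BBB   read 1 → write 0, move left, go to p2
p2 | 01[0]000BBB   read 0 → write 1, move right, go to p1
p1 | 011[0]00BBB   read 0 → write B, move right, go to p1
p1 | 011B[0]0BBB   read 0 → write B, move right, go to p1
p1 | 011BB[0]BBB   read 0 → write B, move right, go to p1
p1 | 011BBB[B]BB   read B → write B, move left, go to p4
p4 | 011BB[B]BBB   read B → write B, move right, go to p0
p0 | 011BBB[B]BB   read B → write 0, move right, go to p2
p2 | 011BBB0[B]B   read B → write 0, move right, go to p3
p3 | 011BBB00[B]   read B → write 0, move left, go to p3
p3 | 011BBB0[0]0   read 0 → write B, move left, go to p0
p0 | 011BBB[0]B0   read 0 → write 0, move right, go to p1
p1 | 011BBB0[B]0   read B → write B, move left, go to p4
p4 | 011BBB[0]B0
At halt the head is at cell 6.

6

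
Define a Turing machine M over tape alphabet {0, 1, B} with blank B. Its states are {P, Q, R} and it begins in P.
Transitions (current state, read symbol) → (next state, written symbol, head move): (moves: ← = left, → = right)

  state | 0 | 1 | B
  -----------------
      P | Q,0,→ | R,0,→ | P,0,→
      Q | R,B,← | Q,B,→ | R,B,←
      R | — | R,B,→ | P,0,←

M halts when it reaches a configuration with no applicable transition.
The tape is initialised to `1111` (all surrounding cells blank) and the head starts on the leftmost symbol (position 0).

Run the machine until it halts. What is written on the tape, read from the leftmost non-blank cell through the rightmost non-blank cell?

state=P head=0 tape=[1]111BB   (P,1)→(R,0,→)
state=R head=1 tape=0[1]11BB   (R,1)→(R,B,→)
state=R head=2 tape=0B[1]1BB   (R,1)→(R,B,→)
state=R head=3 tape=0BB[1]BB   (R,1)→(R,B,→)
state=R head=4 tape=0BBB[B]B   (R,B)→(P,0,←)
state=P head=3 tape=0BB[B]0B   (P,B)→(P,0,→)
state=P head=4 tape=0BB0[0]B   (P,0)→(Q,0,→)
state=Q head=5 tape=0BB00[B]   (Q,B)→(R,B,←)
state=R head=4 tape=0BB0[0]B
The non-blank tape span at halt is 0BB00.

0BB00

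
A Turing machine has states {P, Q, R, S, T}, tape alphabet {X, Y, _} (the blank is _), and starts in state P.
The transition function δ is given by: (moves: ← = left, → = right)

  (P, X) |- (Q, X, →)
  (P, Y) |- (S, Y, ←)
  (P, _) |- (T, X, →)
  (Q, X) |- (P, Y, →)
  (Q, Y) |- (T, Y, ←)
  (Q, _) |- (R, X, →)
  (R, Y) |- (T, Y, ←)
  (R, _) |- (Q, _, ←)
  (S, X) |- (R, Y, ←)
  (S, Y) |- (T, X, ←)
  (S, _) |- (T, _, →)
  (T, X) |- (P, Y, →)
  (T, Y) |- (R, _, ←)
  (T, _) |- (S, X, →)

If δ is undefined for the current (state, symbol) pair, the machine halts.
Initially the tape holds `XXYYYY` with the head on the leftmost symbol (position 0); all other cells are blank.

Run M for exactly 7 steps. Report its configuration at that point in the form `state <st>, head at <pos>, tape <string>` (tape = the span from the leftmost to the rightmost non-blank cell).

state=P head=0 tape=[X]XYYYY   (P,X)→(Q,X,→)
state=Q head=1 tape=X[X]YYYY   (Q,X)→(P,Y,→)
state=P head=2 tape=XY[Y]YYY   (P,Y)→(S,Y,←)
state=S head=1 tape=X[Y]YYYY   (S,Y)→(T,X,←)
state=T head=0 tape=[X]XYYYY   (T,X)→(P,Y,→)
state=P head=1 tape=Y[X]YYYY   (P,X)→(Q,X,→)
state=Q head=2 tape=YX[Y]YYY   (Q,Y)→(T,Y,←)
state=T head=1 tape=Y[X]YYYY
After 7 steps: state T, head at 1, tape YXYYYY.

state T, head at 1, tape YXYYYY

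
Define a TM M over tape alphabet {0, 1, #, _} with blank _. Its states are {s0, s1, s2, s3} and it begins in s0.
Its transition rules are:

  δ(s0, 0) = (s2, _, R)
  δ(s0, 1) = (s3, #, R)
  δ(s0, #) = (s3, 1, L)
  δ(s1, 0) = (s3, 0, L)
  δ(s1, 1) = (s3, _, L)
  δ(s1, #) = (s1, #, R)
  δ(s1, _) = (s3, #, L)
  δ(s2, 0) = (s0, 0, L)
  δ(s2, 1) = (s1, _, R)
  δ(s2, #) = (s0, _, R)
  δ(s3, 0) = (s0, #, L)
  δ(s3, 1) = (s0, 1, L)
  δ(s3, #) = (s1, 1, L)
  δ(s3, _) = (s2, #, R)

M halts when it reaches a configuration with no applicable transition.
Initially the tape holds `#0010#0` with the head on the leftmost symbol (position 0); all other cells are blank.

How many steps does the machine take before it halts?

state=s0 head=0 tape=___[#]0010#0   (s0,#)→(s3,1,L)
state=s3 head=-1 tape=__[_]10010#0   (s3,_)→(s2,#,R)
state=s2 head=0 tape=__#[1]0010#0   (s2,1)→(s1,_,R)
state=s1 head=1 tape=__#_[0]010#0   (s1,0)→(s3,0,L)
state=s3 head=0 tape=__#[_]0010#0   (s3,_)→(s2,#,R)
state=s2 head=1 tape=__##[0]010#0   (s2,0)→(s0,0,L)
state=s0 head=0 tape=__#[#]0010#0   (s0,#)→(s3,1,L)
state=s3 head=-1 tape=__[#]10010#0   (s3,#)→(s1,1,L)
state=s1 head=-2 tape=_[_]110010#0   (s1,_)→(s3,#,L)
state=s3 head=-3 tape=[_]#110010#0   (s3,_)→(s2,#,R)
state=s2 head=-2 tape=#[#]110010#0   (s2,#)→(s0,_,R)
state=s0 head=-1 tape=#_[1]10010#0   (s0,1)→(s3,#,R)
state=s3 head=0 tape=#_#[1]0010#0   (s3,1)→(s0,1,L)
state=s0 head=-1 tape=#_[#]10010#0   (s0,#)→(s3,1,L)
state=s3 head=-2 tape=#[_]110010#0   (s3,_)→(s2,#,R)
state=s2 head=-1 tape=##[1]10010#0   (s2,1)→(s1,_,R)
state=s1 head=0 tape=##_[1]0010#0   (s1,1)→(s3,_,L)
state=s3 head=-1 tape=##[_]_0010#0   (s3,_)→(s2,#,R)
state=s2 head=0 tape=###[_]0010#0
M halts after 18 transitions.

18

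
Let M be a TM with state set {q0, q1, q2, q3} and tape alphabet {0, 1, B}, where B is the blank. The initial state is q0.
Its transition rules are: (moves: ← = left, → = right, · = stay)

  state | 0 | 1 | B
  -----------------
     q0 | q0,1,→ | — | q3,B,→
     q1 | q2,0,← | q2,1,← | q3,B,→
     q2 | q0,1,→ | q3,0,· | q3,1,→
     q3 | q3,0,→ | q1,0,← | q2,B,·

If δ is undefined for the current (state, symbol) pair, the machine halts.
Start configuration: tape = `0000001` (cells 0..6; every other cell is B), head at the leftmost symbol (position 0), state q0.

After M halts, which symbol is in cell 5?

state=q0 head=0 tape=[0]000001   (q0,0)→(q0,1,→)
state=q0 head=1 tape=1[0]00001   (q0,0)→(q0,1,→)
state=q0 head=2 tape=11[0]0001   (q0,0)→(q0,1,→)
state=q0 head=3 tape=111[0]001   (q0,0)→(q0,1,→)
state=q0 head=4 tape=1111[0]01   (q0,0)→(q0,1,→)
state=q0 head=5 tape=11111[0]1   (q0,0)→(q0,1,→)
state=q0 head=6 tape=111111[1]
Cell 5 holds 1 when M halts.

1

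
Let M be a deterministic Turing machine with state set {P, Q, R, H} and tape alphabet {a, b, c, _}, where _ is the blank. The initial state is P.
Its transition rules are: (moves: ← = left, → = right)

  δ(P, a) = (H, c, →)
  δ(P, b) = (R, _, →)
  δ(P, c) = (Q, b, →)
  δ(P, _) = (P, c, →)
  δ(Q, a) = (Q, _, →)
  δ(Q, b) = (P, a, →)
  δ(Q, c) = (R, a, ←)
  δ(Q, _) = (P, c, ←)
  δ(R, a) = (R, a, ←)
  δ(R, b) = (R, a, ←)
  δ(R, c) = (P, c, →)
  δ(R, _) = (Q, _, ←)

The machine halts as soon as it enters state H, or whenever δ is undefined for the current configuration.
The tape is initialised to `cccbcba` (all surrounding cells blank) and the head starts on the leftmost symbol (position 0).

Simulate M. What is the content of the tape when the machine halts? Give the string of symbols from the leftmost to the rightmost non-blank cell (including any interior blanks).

c_ccacbcba

state=P head=0 tape=___[c]ccbcba   (P,c)→(Q,b,→)
state=Q head=1 tape=___b[c]cbcba   (Q,c)→(R,a,←)
state=R head=0 tape=___[b]acbcba   (R,b)→(R,a,←)
state=R head=-1 tape=__[_]aacbcba   (R,_)→(Q,_,←)
state=Q head=-2 tape=_[_]_aacbcba   (Q,_)→(P,c,←)
state=P head=-3 tape=[_]c_aacbcba   (P,_)→(P,c,→)
state=P head=-2 tape=c[c]_aacbcba   (P,c)→(Q,b,→)
state=Q head=-1 tape=cb[_]aacbcba   (Q,_)→(P,c,←)
state=P head=-2 tape=c[b]caacbcba   (P,b)→(R,_,→)
state=R head=-1 tape=c_[c]aacbcba   (R,c)→(P,c,→)
state=P head=0 tape=c_c[a]acbcba   (P,a)→(H,c,→)
state=H head=1 tape=c_cc[a]cbcba
The non-blank tape span at halt is c_ccacbcba.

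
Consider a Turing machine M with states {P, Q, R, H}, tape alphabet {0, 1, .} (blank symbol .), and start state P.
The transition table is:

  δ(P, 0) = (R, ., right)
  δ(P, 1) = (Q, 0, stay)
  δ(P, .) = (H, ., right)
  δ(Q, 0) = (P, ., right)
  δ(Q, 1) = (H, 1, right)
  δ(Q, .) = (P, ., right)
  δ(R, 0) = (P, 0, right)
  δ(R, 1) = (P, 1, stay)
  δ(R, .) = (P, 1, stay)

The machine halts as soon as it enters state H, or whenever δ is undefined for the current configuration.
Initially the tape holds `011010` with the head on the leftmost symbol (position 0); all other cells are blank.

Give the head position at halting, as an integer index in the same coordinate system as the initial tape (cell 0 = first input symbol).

8

P | [0]11010...   read 0 → write ., move right, go to R
R | .[1]1010...   read 1 → write 1, move stay, go to P
P | .[1]1010...   read 1 → write 0, move stay, go to Q
Q | .[0]1010...   read 0 → write ., move right, go to P
P | ..[1]010...   read 1 → write 0, move stay, go to Q
Q | ..[0]010...   read 0 → write ., move right, go to P
P | ...[0]10...   read 0 → write ., move right, go to R
R | ....[1]0...   read 1 → write 1, move stay, go to P
P | ....[1]0...   read 1 → write 0, move stay, go to Q
Q | ....[0]0...   read 0 → write ., move right, go to P
P | .....[0]...   read 0 → write ., move right, go to R
R | ......[.]..   read . → write 1, move stay, go to P
P | ......[1]..   read 1 → write 0, move stay, go to Q
Q | ......[0]..   read 0 → write ., move right, go to P
P | .......[.].   read . → write ., move right, go to H
H | ........[.]
At halt the head is at cell 8.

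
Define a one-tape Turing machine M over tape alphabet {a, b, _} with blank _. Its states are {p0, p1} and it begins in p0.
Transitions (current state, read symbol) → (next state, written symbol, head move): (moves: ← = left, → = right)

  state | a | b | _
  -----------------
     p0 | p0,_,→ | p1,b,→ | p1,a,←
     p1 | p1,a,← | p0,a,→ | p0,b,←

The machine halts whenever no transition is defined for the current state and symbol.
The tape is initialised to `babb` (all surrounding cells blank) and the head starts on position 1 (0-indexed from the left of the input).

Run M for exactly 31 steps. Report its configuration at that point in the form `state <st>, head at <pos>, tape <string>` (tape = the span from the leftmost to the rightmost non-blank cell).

state=p0 head=1 tape=b[a]bb____   (p0,a)→(p0,_,→)
state=p0 head=2 tape=b_[b]b____   (p0,b)→(p1,b,→)
state=p1 head=3 tape=b_b[b]____   (p1,b)→(p0,a,→)
state=p0 head=4 tape=b_ba[_]___   (p0,_)→(p1,a,←)
state=p1 head=3 tape=b_b[a]a___   (p1,a)→(p1,a,←)
state=p1 head=2 tape=b_[b]aa___   (p1,b)→(p0,a,→)
state=p0 head=3 tape=b_a[a]a___   (p0,a)→(p0,_,→)
state=p0 head=4 tape=b_a_[a]___   (p0,a)→(p0,_,→)
state=p0 head=5 tape=b_a__[_]__   (p0,_)→(p1,a,←)
state=p1 head=4 tape=b_a_[_]a__   (p1,_)→(p0,b,←)
state=p0 head=3 tape=b_a[_]ba__   (p0,_)→(p1,a,←)
state=p1 head=2 tape=b_[a]aba__   (p1,a)→(p1,a,←)
state=p1 head=1 tape=b[_]aaba__   (p1,_)→(p0,b,←)
state=p0 head=0 tape=[b]baaba__   (p0,b)→(p1,b,→)
state=p1 head=1 tape=b[b]aaba__   (p1,b)→(p0,a,→)
state=p0 head=2 tape=ba[a]aba__   (p0,a)→(p0,_,→)
state=p0 head=3 tape=ba_[a]ba__   (p0,a)→(p0,_,→)
state=p0 head=4 tape=ba__[b]a__   (p0,b)→(p1,b,→)
state=p1 head=5 tape=ba__b[a]__   (p1,a)→(p1,a,←)
state=p1 head=4 tape=ba__[b]a__   (p1,b)→(p0,a,→)
state=p0 head=5 tape=ba__a[a]__   (p0,a)→(p0,_,→)
state=p0 head=6 tape=ba__a_[_]_   (p0,_)→(p1,a,←)
state=p1 head=5 tape=ba__a[_]a_   (p1,_)→(p0,b,←)
state=p0 head=4 tape=ba__[a]ba_   (p0,a)→(p0,_,→)
state=p0 head=5 tape=ba___[b]a_   (p0,b)→(p1,b,→)
state=p1 head=6 tape=ba___b[a]_   (p1,a)→(p1,a,←)
state=p1 head=5 tape=ba___[b]a_   (p1,b)→(p0,a,→)
state=p0 head=6 tape=ba___a[a]_   (p0,a)→(p0,_,→)
state=p0 head=7 tape=ba___a_[_]   (p0,_)→(p1,a,←)
state=p1 head=6 tape=ba___a[_]a   (p1,_)→(p0,b,←)
state=p0 head=5 tape=ba___[a]ba   (p0,a)→(p0,_,→)
state=p0 head=6 tape=ba____[b]a
After 31 steps: state p0, head at 6, tape ba____ba.

state p0, head at 6, tape ba____ba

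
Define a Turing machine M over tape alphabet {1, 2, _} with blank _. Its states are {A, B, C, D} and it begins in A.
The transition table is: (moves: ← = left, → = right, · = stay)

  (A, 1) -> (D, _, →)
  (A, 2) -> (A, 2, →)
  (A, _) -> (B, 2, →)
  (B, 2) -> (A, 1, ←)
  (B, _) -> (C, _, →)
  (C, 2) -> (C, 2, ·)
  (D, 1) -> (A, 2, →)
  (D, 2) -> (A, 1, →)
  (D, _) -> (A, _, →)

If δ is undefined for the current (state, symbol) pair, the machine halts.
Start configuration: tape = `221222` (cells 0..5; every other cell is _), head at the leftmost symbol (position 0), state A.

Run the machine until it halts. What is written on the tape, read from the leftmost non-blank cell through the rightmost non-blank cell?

state=A head=0 tape=[2]21222___   (A,2)→(A,2,→)
state=A head=1 tape=2[2]1222___   (A,2)→(A,2,→)
state=A head=2 tape=22[1]222___   (A,1)→(D,_,→)
state=D head=3 tape=22_[2]22___   (D,2)→(A,1,→)
state=A head=4 tape=22_1[2]2___   (A,2)→(A,2,→)
state=A head=5 tape=22_12[2]___   (A,2)→(A,2,→)
state=A head=6 tape=22_122[_]__   (A,_)→(B,2,→)
state=B head=7 tape=22_1222[_]_   (B,_)→(C,_,→)
state=C head=8 tape=22_1222_[_]
The non-blank tape span at halt is 22_1222.

22_1222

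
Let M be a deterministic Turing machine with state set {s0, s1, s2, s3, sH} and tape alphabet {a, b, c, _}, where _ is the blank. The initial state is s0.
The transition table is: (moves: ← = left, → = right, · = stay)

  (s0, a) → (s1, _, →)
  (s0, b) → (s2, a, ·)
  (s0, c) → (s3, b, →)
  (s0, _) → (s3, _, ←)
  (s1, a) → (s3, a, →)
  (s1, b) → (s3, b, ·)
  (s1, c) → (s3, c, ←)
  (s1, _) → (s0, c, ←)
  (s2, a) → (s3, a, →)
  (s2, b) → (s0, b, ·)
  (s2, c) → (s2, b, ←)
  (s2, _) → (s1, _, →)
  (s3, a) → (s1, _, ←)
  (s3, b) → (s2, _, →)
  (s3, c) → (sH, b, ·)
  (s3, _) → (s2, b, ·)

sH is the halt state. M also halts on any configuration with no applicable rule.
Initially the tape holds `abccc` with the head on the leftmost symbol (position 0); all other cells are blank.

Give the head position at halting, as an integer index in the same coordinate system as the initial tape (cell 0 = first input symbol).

state=s0 head=0 tape=[a]bccc__   (s0,a)→(s1,_,→)
state=s1 head=1 tape=_[b]ccc__   (s1,b)→(s3,b,·)
state=s3 head=1 tape=_[b]ccc__   (s3,b)→(s2,_,→)
state=s2 head=2 tape=__[c]cc__   (s2,c)→(s2,b,←)
state=s2 head=1 tape=_[_]bcc__   (s2,_)→(s1,_,→)
state=s1 head=2 tape=__[b]cc__   (s1,b)→(s3,b,·)
state=s3 head=2 tape=__[b]cc__   (s3,b)→(s2,_,→)
state=s2 head=3 tape=___[c]c__   (s2,c)→(s2,b,←)
state=s2 head=2 tape=__[_]bc__   (s2,_)→(s1,_,→)
state=s1 head=3 tape=___[b]c__   (s1,b)→(s3,b,·)
state=s3 head=3 tape=___[b]c__   (s3,b)→(s2,_,→)
state=s2 head=4 tape=____[c]__   (s2,c)→(s2,b,←)
state=s2 head=3 tape=___[_]b__   (s2,_)→(s1,_,→)
state=s1 head=4 tape=____[b]__   (s1,b)→(s3,b,·)
state=s3 head=4 tape=____[b]__   (s3,b)→(s2,_,→)
state=s2 head=5 tape=_____[_]_   (s2,_)→(s1,_,→)
state=s1 head=6 tape=______[_]   (s1,_)→(s0,c,←)
state=s0 head=5 tape=_____[_]c   (s0,_)→(s3,_,←)
state=s3 head=4 tape=____[_]_c   (s3,_)→(s2,b,·)
state=s2 head=4 tape=____[b]_c   (s2,b)→(s0,b,·)
state=s0 head=4 tape=____[b]_c   (s0,b)→(s2,a,·)
state=s2 head=4 tape=____[a]_c   (s2,a)→(s3,a,→)
state=s3 head=5 tape=____a[_]c   (s3,_)→(s2,b,·)
state=s2 head=5 tape=____a[b]c   (s2,b)→(s0,b,·)
state=s0 head=5 tape=____a[b]c   (s0,b)→(s2,a,·)
state=s2 head=5 tape=____a[a]c   (s2,a)→(s3,a,→)
state=s3 head=6 tape=____aa[c]   (s3,c)→(sH,b,·)
state=sH head=6 tape=____aa[b]
At halt the head is at cell 6.

6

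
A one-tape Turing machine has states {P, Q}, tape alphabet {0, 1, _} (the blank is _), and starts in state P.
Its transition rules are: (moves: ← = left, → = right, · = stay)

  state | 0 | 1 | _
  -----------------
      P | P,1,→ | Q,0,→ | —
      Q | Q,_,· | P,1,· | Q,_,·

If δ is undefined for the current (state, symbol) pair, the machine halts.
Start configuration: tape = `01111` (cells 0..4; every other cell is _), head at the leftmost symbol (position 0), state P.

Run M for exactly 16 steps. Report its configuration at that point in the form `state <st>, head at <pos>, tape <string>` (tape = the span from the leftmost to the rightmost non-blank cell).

P | [0]1111_   read 0 → write 1, move →, go to P
P | 1[1]111_   read 1 → write 0, move →, go to Q
Q | 10[1]11_   read 1 → write 1, move ·, go to P
P | 10[1]11_   read 1 → write 0, move →, go to Q
Q | 100[1]1_   read 1 → write 1, move ·, go to P
P | 100[1]1_   read 1 → write 0, move →, go to Q
Q | 1000[1]_   read 1 → write 1, move ·, go to P
P | 1000[1]_   read 1 → write 0, move →, go to Q
Q | 10000[_]   read _ → write _, move ·, go to Q
Q | 10000[_]   read _ → write _, move ·, go to Q
Q | 10000[_]   read _ → write _, move ·, go to Q
Q | 10000[_]   read _ → write _, move ·, go to Q
Q | 10000[_]   read _ → write _, move ·, go to Q
Q | 10000[_]   read _ → write _, move ·, go to Q
Q | 10000[_]   read _ → write _, move ·, go to Q
Q | 10000[_]   read _ → write _, move ·, go to Q
Q | 10000[_]
After 16 steps: state Q, head at 5, tape 10000.

state Q, head at 5, tape 10000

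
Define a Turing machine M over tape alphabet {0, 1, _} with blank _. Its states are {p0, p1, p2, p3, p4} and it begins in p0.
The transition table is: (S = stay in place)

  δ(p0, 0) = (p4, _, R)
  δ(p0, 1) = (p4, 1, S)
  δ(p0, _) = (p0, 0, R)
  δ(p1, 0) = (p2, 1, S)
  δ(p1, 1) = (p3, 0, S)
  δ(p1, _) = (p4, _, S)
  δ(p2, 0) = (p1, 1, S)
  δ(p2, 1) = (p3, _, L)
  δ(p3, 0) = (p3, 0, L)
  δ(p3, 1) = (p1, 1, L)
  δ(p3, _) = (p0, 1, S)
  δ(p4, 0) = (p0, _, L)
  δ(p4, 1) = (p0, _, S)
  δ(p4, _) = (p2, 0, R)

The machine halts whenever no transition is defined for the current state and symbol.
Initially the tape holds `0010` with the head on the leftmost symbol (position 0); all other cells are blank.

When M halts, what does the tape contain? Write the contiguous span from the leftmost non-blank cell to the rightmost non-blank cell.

p0 | [0]010__   read 0 → write _, move R, go to p4
p4 | _[0]10__   read 0 → write _, move L, go to p0
p0 | [_]_10__   read _ → write 0, move R, go to p0
p0 | 0[_]10__   read _ → write 0, move R, go to p0
p0 | 00[1]0__   read 1 → write 1, move S, go to p4
p4 | 00[1]0__   read 1 → write _, move S, go to p0
p0 | 00[_]0__   read _ → write 0, move R, go to p0
p0 | 000[0]__   read 0 → write _, move R, go to p4
p4 | 000_[_]_   read _ → write 0, move R, go to p2
p2 | 000_0[_]
The non-blank tape span at halt is 000_0.

000_0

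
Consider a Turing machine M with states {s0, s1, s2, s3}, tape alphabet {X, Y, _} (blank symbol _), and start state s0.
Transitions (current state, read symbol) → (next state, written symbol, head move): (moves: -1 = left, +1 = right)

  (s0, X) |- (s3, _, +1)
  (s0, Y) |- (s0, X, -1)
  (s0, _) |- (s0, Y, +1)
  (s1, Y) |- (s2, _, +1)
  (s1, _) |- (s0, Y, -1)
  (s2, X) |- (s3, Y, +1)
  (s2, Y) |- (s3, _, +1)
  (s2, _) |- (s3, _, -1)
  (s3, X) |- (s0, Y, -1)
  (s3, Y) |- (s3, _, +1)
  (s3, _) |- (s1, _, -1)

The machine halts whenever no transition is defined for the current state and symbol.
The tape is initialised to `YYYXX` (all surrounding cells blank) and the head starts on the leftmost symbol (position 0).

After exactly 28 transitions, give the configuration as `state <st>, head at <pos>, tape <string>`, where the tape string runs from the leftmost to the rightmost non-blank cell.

state s0, head at 0, tape YYYXXXX

state=s0 head=0 tape=__[Y]YYXX   (s0,Y)→(s0,X,-1)
state=s0 head=-1 tape=_[_]XYYXX   (s0,_)→(s0,Y,+1)
state=s0 head=0 tape=_Y[X]YYXX   (s0,X)→(s3,_,+1)
state=s3 head=1 tape=_Y_[Y]YXX   (s3,Y)→(s3,_,+1)
state=s3 head=2 tape=_Y__[Y]XX   (s3,Y)→(s3,_,+1)
state=s3 head=3 tape=_Y___[X]X   (s3,X)→(s0,Y,-1)
state=s0 head=2 tape=_Y__[_]YX   (s0,_)→(s0,Y,+1)
state=s0 head=3 tape=_Y__Y[Y]X   (s0,Y)→(s0,X,-1)
state=s0 head=2 tape=_Y__[Y]XX   (s0,Y)→(s0,X,-1)
state=s0 head=1 tape=_Y_[_]XXX   (s0,_)→(s0,Y,+1)
state=s0 head=2 tape=_Y_Y[X]XX   (s0,X)→(s3,_,+1)
state=s3 head=3 tape=_Y_Y_[X]X   (s3,X)→(s0,Y,-1)
state=s0 head=2 tape=_Y_Y[_]YX   (s0,_)→(s0,Y,+1)
state=s0 head=3 tape=_Y_YY[Y]X   (s0,Y)→(s0,X,-1)
state=s0 head=2 tape=_Y_Y[Y]XX   (s0,Y)→(s0,X,-1)
state=s0 head=1 tape=_Y_[Y]XXX   (s0,Y)→(s0,X,-1)
state=s0 head=0 tape=_Y[_]XXXX   (s0,_)→(s0,Y,+1)
state=s0 head=1 tape=_YY[X]XXX   (s0,X)→(s3,_,+1)
state=s3 head=2 tape=_YY_[X]XX   (s3,X)→(s0,Y,-1)
state=s0 head=1 tape=_YY[_]YXX   (s0,_)→(s0,Y,+1)
state=s0 head=2 tape=_YYY[Y]XX   (s0,Y)→(s0,X,-1)
state=s0 head=1 tape=_YY[Y]XXX   (s0,Y)→(s0,X,-1)
state=s0 head=0 tape=_Y[Y]XXXX   (s0,Y)→(s0,X,-1)
state=s0 head=-1 tape=_[Y]XXXXX   (s0,Y)→(s0,X,-1)
state=s0 head=-2 tape=[_]XXXXXX   (s0,_)→(s0,Y,+1)
state=s0 head=-1 tape=Y[X]XXXXX   (s0,X)→(s3,_,+1)
state=s3 head=0 tape=Y_[X]XXXX   (s3,X)→(s0,Y,-1)
state=s0 head=-1 tape=Y[_]YXXXX   (s0,_)→(s0,Y,+1)
state=s0 head=0 tape=YY[Y]XXXX
After 28 steps: state s0, head at 0, tape YYYXXXX.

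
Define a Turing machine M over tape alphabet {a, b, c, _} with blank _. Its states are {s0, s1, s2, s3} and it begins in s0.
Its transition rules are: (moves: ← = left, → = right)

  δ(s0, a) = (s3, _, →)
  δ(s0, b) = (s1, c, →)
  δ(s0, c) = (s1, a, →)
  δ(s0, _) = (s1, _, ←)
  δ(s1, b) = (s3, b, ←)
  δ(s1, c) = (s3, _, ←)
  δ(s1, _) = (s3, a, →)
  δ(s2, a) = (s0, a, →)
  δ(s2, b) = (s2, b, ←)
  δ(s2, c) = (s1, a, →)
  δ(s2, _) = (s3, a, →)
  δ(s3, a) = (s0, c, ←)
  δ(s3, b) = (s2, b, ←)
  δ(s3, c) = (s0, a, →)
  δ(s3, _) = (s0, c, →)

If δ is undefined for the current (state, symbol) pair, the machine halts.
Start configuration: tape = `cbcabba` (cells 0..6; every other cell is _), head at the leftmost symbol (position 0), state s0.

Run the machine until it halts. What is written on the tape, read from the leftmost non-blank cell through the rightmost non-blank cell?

a_bcabba

state=s0 head=0 tape=__[c]bcabba   (s0,c)→(s1,a,→)
state=s1 head=1 tape=__a[b]cabba   (s1,b)→(s3,b,←)
state=s3 head=0 tape=__[a]bcabba   (s3,a)→(s0,c,←)
state=s0 head=-1 tape=_[_]cbcabba   (s0,_)→(s1,_,←)
state=s1 head=-2 tape=[_]_cbcabba   (s1,_)→(s3,a,→)
state=s3 head=-1 tape=a[_]cbcabba   (s3,_)→(s0,c,→)
state=s0 head=0 tape=ac[c]bcabba   (s0,c)→(s1,a,→)
state=s1 head=1 tape=aca[b]cabba   (s1,b)→(s3,b,←)
state=s3 head=0 tape=ac[a]bcabba   (s3,a)→(s0,c,←)
state=s0 head=-1 tape=a[c]cbcabba   (s0,c)→(s1,a,→)
state=s1 head=0 tape=aa[c]bcabba   (s1,c)→(s3,_,←)
state=s3 head=-1 tape=a[a]_bcabba   (s3,a)→(s0,c,←)
state=s0 head=-2 tape=[a]c_bcabba   (s0,a)→(s3,_,→)
state=s3 head=-1 tape=_[c]_bcabba   (s3,c)→(s0,a,→)
state=s0 head=0 tape=_a[_]bcabba   (s0,_)→(s1,_,←)
state=s1 head=-1 tape=_[a]_bcabba
The non-blank tape span at halt is a_bcabba.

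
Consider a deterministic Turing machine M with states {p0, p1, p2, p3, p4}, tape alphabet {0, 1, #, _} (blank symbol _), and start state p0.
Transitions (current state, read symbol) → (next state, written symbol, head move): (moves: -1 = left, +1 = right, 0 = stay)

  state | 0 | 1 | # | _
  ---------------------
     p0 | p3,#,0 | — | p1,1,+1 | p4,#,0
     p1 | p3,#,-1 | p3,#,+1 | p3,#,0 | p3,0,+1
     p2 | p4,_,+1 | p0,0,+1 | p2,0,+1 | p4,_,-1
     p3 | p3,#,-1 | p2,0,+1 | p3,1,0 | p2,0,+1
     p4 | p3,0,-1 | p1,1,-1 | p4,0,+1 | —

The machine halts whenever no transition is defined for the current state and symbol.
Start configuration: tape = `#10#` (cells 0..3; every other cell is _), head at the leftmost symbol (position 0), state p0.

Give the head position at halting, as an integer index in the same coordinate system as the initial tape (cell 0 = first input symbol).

state=p0 head=0 tape=[#]10#_   (p0,#)→(p1,1,+1)
state=p1 head=1 tape=1[1]0#_   (p1,1)→(p3,#,+1)
state=p3 head=2 tape=1#[0]#_   (p3,0)→(p3,#,-1)
state=p3 head=1 tape=1[#]##_   (p3,#)→(p3,1,0)
state=p3 head=1 tape=1[1]##_   (p3,1)→(p2,0,+1)
state=p2 head=2 tape=10[#]#_   (p2,#)→(p2,0,+1)
state=p2 head=3 tape=100[#]_   (p2,#)→(p2,0,+1)
state=p2 head=4 tape=1000[_]   (p2,_)→(p4,_,-1)
state=p4 head=3 tape=100[0]_   (p4,0)→(p3,0,-1)
state=p3 head=2 tape=10[0]0_   (p3,0)→(p3,#,-1)
state=p3 head=1 tape=1[0]#0_   (p3,0)→(p3,#,-1)
state=p3 head=0 tape=[1]##0_   (p3,1)→(p2,0,+1)
state=p2 head=1 tape=0[#]#0_   (p2,#)→(p2,0,+1)
state=p2 head=2 tape=00[#]0_   (p2,#)→(p2,0,+1)
state=p2 head=3 tape=000[0]_   (p2,0)→(p4,_,+1)
state=p4 head=4 tape=000_[_]
At halt the head is at cell 4.

4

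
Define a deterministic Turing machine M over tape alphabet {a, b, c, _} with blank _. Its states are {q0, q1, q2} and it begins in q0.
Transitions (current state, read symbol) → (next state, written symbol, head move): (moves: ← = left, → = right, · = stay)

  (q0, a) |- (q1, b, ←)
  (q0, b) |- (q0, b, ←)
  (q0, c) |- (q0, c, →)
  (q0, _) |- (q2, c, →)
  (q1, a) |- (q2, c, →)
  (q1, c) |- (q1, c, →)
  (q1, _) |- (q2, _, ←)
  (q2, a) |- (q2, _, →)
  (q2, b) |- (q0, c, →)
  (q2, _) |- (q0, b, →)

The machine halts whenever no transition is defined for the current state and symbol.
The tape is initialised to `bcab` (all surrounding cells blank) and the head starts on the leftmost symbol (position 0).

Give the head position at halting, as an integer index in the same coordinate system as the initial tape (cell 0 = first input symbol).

2

state=q0 head=0 tape=_[b]cab   (q0,b)→(q0,b,←)
state=q0 head=-1 tape=[_]bcab   (q0,_)→(q2,c,→)
state=q2 head=0 tape=c[b]cab   (q2,b)→(q0,c,→)
state=q0 head=1 tape=cc[c]ab   (q0,c)→(q0,c,→)
state=q0 head=2 tape=ccc[a]b   (q0,a)→(q1,b,←)
state=q1 head=1 tape=cc[c]bb   (q1,c)→(q1,c,→)
state=q1 head=2 tape=ccc[b]b
At halt the head is at cell 2.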